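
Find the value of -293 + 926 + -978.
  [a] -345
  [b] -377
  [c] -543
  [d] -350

First: -293 + 926 = 633
Then: 633 + -978 = -345
a) -345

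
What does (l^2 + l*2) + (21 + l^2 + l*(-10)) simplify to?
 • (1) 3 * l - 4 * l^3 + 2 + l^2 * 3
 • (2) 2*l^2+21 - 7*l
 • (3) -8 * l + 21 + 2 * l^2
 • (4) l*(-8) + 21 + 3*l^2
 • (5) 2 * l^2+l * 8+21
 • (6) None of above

Adding the polynomials and combining like terms:
(l^2 + l*2) + (21 + l^2 + l*(-10))
= -8 * l + 21 + 2 * l^2
3) -8 * l + 21 + 2 * l^2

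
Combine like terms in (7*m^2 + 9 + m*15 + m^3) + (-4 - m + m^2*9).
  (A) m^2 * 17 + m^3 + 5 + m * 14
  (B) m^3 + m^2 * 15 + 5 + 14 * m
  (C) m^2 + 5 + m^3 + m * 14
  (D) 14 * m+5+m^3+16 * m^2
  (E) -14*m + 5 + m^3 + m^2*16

Adding the polynomials and combining like terms:
(7*m^2 + 9 + m*15 + m^3) + (-4 - m + m^2*9)
= 14 * m+5+m^3+16 * m^2
D) 14 * m+5+m^3+16 * m^2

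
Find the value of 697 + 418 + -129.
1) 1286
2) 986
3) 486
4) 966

First: 697 + 418 = 1115
Then: 1115 + -129 = 986
2) 986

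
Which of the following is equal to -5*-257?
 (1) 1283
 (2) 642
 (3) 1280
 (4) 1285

-5 * -257 = 1285
4) 1285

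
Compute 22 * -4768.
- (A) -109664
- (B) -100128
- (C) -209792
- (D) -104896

22 * -4768 = -104896
D) -104896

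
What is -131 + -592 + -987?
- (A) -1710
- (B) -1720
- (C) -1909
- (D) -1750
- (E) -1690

First: -131 + -592 = -723
Then: -723 + -987 = -1710
A) -1710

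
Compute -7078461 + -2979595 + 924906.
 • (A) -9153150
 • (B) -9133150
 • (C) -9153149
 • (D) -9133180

First: -7078461 + -2979595 = -10058056
Then: -10058056 + 924906 = -9133150
B) -9133150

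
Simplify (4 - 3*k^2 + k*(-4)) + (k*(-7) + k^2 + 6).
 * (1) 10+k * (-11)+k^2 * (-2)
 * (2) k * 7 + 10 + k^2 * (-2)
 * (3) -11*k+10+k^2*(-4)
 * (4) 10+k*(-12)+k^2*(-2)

Adding the polynomials and combining like terms:
(4 - 3*k^2 + k*(-4)) + (k*(-7) + k^2 + 6)
= 10+k * (-11)+k^2 * (-2)
1) 10+k * (-11)+k^2 * (-2)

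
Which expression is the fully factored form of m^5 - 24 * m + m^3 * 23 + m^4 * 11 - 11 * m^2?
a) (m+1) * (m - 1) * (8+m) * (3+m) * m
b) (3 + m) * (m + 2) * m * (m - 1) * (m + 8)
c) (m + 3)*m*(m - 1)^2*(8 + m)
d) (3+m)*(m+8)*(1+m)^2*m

We need to factor m^5 - 24 * m + m^3 * 23 + m^4 * 11 - 11 * m^2.
The factored form is (m+1) * (m - 1) * (8+m) * (3+m) * m.
a) (m+1) * (m - 1) * (8+m) * (3+m) * m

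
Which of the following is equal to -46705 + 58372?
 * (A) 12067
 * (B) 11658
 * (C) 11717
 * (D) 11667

-46705 + 58372 = 11667
D) 11667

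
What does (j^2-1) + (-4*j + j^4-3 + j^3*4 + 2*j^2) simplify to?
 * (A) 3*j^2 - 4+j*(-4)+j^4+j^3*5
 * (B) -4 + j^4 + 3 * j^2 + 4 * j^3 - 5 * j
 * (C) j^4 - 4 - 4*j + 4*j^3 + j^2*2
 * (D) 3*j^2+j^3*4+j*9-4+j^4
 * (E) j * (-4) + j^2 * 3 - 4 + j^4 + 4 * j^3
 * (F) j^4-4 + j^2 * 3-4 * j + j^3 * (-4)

Adding the polynomials and combining like terms:
(j^2 - 1) + (-4*j + j^4 - 3 + j^3*4 + 2*j^2)
= j * (-4) + j^2 * 3 - 4 + j^4 + 4 * j^3
E) j * (-4) + j^2 * 3 - 4 + j^4 + 4 * j^3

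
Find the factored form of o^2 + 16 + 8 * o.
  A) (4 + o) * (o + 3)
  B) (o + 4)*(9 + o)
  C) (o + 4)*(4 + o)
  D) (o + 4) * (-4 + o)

We need to factor o^2 + 16 + 8 * o.
The factored form is (o + 4)*(4 + o).
C) (o + 4)*(4 + o)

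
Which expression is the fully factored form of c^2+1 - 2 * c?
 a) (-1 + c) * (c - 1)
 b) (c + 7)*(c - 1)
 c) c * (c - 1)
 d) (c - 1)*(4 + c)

We need to factor c^2+1 - 2 * c.
The factored form is (-1 + c) * (c - 1).
a) (-1 + c) * (c - 1)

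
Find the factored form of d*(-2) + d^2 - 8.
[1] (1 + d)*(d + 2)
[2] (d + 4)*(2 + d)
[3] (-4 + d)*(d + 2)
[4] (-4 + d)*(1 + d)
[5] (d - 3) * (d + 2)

We need to factor d*(-2) + d^2 - 8.
The factored form is (-4 + d)*(d + 2).
3) (-4 + d)*(d + 2)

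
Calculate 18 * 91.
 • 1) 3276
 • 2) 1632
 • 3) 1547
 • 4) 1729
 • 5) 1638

18 * 91 = 1638
5) 1638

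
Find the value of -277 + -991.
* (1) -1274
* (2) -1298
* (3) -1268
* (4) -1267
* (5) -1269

-277 + -991 = -1268
3) -1268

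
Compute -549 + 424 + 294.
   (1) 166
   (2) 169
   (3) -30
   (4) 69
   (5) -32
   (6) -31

First: -549 + 424 = -125
Then: -125 + 294 = 169
2) 169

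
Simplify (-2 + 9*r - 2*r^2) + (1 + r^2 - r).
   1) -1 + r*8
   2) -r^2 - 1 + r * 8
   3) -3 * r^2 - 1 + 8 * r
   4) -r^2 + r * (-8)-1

Adding the polynomials and combining like terms:
(-2 + 9*r - 2*r^2) + (1 + r^2 - r)
= -r^2 - 1 + r * 8
2) -r^2 - 1 + r * 8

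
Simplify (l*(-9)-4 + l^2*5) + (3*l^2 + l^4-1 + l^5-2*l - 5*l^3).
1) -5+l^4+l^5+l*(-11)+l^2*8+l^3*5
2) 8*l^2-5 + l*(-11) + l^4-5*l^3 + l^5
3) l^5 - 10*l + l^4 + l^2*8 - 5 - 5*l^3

Adding the polynomials and combining like terms:
(l*(-9) - 4 + l^2*5) + (3*l^2 + l^4 - 1 + l^5 - 2*l - 5*l^3)
= 8*l^2-5 + l*(-11) + l^4-5*l^3 + l^5
2) 8*l^2-5 + l*(-11) + l^4-5*l^3 + l^5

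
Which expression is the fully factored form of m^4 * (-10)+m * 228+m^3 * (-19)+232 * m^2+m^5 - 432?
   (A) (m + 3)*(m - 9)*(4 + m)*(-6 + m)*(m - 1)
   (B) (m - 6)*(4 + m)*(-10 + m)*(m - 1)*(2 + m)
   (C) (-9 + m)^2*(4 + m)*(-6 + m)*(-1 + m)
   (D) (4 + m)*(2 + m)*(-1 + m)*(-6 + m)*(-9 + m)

We need to factor m^4 * (-10)+m * 228+m^3 * (-19)+232 * m^2+m^5 - 432.
The factored form is (4 + m)*(2 + m)*(-1 + m)*(-6 + m)*(-9 + m).
D) (4 + m)*(2 + m)*(-1 + m)*(-6 + m)*(-9 + m)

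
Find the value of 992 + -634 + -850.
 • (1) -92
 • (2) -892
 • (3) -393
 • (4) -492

First: 992 + -634 = 358
Then: 358 + -850 = -492
4) -492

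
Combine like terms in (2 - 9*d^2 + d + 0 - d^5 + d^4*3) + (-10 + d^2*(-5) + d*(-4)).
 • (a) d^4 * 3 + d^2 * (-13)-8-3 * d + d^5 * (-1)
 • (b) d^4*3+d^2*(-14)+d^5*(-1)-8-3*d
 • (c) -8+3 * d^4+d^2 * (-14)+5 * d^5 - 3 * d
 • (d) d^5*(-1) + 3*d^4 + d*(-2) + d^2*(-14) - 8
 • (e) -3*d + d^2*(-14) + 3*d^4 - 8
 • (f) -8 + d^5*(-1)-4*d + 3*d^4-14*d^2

Adding the polynomials and combining like terms:
(2 - 9*d^2 + d + 0 - d^5 + d^4*3) + (-10 + d^2*(-5) + d*(-4))
= d^4*3+d^2*(-14)+d^5*(-1)-8-3*d
b) d^4*3+d^2*(-14)+d^5*(-1)-8-3*d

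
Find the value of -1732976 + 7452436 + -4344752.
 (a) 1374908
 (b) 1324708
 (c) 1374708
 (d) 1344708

First: -1732976 + 7452436 = 5719460
Then: 5719460 + -4344752 = 1374708
c) 1374708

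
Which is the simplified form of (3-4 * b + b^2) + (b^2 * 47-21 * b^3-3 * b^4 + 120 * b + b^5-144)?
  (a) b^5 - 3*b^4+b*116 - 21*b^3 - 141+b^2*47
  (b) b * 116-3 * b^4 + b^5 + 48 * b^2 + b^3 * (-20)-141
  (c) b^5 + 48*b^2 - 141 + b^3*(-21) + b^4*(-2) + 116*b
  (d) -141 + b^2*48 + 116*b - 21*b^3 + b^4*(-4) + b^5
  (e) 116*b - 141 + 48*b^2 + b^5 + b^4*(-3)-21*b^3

Adding the polynomials and combining like terms:
(3 - 4*b + b^2) + (b^2*47 - 21*b^3 - 3*b^4 + 120*b + b^5 - 144)
= 116*b - 141 + 48*b^2 + b^5 + b^4*(-3)-21*b^3
e) 116*b - 141 + 48*b^2 + b^5 + b^4*(-3)-21*b^3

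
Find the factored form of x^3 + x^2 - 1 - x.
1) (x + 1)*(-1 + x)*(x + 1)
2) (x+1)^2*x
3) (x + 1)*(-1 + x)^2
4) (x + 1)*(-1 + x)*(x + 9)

We need to factor x^3 + x^2 - 1 - x.
The factored form is (x + 1)*(-1 + x)*(x + 1).
1) (x + 1)*(-1 + x)*(x + 1)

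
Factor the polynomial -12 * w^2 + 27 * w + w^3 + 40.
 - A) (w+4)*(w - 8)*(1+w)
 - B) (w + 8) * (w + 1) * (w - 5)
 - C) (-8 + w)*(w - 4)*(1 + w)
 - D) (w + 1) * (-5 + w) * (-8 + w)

We need to factor -12 * w^2 + 27 * w + w^3 + 40.
The factored form is (w + 1) * (-5 + w) * (-8 + w).
D) (w + 1) * (-5 + w) * (-8 + w)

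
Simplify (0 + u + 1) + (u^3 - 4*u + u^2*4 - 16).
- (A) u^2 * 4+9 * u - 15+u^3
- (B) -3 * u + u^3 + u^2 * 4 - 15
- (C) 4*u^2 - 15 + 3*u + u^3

Adding the polynomials and combining like terms:
(0 + u + 1) + (u^3 - 4*u + u^2*4 - 16)
= -3 * u + u^3 + u^2 * 4 - 15
B) -3 * u + u^3 + u^2 * 4 - 15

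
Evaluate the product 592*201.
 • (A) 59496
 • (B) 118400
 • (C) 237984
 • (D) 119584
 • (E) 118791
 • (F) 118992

592 * 201 = 118992
F) 118992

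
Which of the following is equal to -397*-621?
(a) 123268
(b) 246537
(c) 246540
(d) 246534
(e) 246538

-397 * -621 = 246537
b) 246537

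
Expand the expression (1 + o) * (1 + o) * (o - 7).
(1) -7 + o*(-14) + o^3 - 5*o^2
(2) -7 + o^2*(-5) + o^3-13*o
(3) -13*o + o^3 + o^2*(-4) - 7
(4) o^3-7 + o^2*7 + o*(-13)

Expanding (1 + o) * (1 + o) * (o - 7):
= -7 + o^2*(-5) + o^3-13*o
2) -7 + o^2*(-5) + o^3-13*o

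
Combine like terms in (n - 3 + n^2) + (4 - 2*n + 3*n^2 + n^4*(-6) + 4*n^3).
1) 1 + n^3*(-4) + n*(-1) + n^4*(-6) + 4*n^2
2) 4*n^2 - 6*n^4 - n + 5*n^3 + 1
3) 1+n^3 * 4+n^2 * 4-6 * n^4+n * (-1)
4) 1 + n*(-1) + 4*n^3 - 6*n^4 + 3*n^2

Adding the polynomials and combining like terms:
(n - 3 + n^2) + (4 - 2*n + 3*n^2 + n^4*(-6) + 4*n^3)
= 1+n^3 * 4+n^2 * 4-6 * n^4+n * (-1)
3) 1+n^3 * 4+n^2 * 4-6 * n^4+n * (-1)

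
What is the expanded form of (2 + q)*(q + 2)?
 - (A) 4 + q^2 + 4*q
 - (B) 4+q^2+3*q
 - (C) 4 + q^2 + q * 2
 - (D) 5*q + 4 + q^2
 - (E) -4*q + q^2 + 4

Expanding (2 + q)*(q + 2):
= 4 + q^2 + 4*q
A) 4 + q^2 + 4*q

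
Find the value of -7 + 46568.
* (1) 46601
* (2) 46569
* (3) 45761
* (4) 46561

-7 + 46568 = 46561
4) 46561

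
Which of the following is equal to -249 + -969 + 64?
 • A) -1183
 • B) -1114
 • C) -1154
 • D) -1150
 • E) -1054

First: -249 + -969 = -1218
Then: -1218 + 64 = -1154
C) -1154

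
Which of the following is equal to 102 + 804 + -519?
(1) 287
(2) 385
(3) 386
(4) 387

First: 102 + 804 = 906
Then: 906 + -519 = 387
4) 387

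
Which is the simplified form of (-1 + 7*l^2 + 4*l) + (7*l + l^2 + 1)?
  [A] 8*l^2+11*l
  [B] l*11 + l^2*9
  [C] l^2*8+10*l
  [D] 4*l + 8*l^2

Adding the polynomials and combining like terms:
(-1 + 7*l^2 + 4*l) + (7*l + l^2 + 1)
= 8*l^2+11*l
A) 8*l^2+11*l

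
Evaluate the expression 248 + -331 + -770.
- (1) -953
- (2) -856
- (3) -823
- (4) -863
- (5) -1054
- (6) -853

First: 248 + -331 = -83
Then: -83 + -770 = -853
6) -853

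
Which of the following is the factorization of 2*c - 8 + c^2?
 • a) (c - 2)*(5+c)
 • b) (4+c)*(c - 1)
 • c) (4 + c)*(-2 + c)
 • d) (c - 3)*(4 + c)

We need to factor 2*c - 8 + c^2.
The factored form is (4 + c)*(-2 + c).
c) (4 + c)*(-2 + c)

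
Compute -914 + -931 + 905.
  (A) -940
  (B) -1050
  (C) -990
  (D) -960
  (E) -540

First: -914 + -931 = -1845
Then: -1845 + 905 = -940
A) -940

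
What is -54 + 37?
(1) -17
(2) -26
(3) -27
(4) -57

-54 + 37 = -17
1) -17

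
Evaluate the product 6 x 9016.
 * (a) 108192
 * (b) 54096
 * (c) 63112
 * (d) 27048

6 * 9016 = 54096
b) 54096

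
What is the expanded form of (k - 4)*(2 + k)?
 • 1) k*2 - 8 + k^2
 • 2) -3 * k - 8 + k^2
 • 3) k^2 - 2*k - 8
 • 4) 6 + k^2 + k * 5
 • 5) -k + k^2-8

Expanding (k - 4)*(2 + k):
= k^2 - 2*k - 8
3) k^2 - 2*k - 8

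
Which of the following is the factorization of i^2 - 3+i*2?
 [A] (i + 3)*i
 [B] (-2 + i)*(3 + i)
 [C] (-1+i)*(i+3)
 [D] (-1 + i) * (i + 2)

We need to factor i^2 - 3+i*2.
The factored form is (-1+i)*(i+3).
C) (-1+i)*(i+3)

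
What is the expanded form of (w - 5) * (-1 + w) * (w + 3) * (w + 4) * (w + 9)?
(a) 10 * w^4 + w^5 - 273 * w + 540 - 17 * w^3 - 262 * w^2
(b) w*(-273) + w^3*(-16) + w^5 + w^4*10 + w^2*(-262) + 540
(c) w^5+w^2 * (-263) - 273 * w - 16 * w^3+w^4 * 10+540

Expanding (w - 5) * (-1 + w) * (w + 3) * (w + 4) * (w + 9):
= w*(-273) + w^3*(-16) + w^5 + w^4*10 + w^2*(-262) + 540
b) w*(-273) + w^3*(-16) + w^5 + w^4*10 + w^2*(-262) + 540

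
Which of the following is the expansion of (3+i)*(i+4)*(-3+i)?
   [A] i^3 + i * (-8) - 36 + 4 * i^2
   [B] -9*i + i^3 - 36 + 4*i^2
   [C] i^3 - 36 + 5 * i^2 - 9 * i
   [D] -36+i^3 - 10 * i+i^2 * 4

Expanding (3+i)*(i+4)*(-3+i):
= -9*i + i^3 - 36 + 4*i^2
B) -9*i + i^3 - 36 + 4*i^2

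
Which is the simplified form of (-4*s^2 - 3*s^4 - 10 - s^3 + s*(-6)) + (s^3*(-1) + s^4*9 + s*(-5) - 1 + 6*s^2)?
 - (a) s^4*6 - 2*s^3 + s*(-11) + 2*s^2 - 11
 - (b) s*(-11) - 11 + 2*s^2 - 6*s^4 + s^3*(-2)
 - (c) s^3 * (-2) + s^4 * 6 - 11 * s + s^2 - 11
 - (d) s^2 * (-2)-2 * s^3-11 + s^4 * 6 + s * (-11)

Adding the polynomials and combining like terms:
(-4*s^2 - 3*s^4 - 10 - s^3 + s*(-6)) + (s^3*(-1) + s^4*9 + s*(-5) - 1 + 6*s^2)
= s^4*6 - 2*s^3 + s*(-11) + 2*s^2 - 11
a) s^4*6 - 2*s^3 + s*(-11) + 2*s^2 - 11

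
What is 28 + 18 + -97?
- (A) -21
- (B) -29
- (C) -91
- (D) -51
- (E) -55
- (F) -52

First: 28 + 18 = 46
Then: 46 + -97 = -51
D) -51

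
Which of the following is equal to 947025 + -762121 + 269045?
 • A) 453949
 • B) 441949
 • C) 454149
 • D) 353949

First: 947025 + -762121 = 184904
Then: 184904 + 269045 = 453949
A) 453949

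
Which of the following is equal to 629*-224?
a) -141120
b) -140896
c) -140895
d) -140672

629 * -224 = -140896
b) -140896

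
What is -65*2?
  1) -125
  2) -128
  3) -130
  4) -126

-65 * 2 = -130
3) -130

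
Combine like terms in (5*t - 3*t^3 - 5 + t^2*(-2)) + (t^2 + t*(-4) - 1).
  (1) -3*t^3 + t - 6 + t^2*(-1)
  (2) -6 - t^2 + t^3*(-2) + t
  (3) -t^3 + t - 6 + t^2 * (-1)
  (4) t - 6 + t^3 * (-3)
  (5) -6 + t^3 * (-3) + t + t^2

Adding the polynomials and combining like terms:
(5*t - 3*t^3 - 5 + t^2*(-2)) + (t^2 + t*(-4) - 1)
= -3*t^3 + t - 6 + t^2*(-1)
1) -3*t^3 + t - 6 + t^2*(-1)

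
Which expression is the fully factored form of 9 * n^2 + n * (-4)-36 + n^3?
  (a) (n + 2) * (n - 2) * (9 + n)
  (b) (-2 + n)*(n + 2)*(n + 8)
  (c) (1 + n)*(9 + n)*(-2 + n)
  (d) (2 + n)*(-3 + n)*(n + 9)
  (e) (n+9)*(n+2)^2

We need to factor 9 * n^2 + n * (-4)-36 + n^3.
The factored form is (n + 2) * (n - 2) * (9 + n).
a) (n + 2) * (n - 2) * (9 + n)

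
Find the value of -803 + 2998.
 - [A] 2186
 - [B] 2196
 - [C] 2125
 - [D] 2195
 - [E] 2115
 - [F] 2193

-803 + 2998 = 2195
D) 2195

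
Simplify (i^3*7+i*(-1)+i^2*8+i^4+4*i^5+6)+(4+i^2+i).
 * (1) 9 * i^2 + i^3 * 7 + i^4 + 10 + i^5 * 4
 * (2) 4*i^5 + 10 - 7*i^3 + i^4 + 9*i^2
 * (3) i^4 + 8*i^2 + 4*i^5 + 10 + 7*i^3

Adding the polynomials and combining like terms:
(i^3*7 + i*(-1) + i^2*8 + i^4 + 4*i^5 + 6) + (4 + i^2 + i)
= 9 * i^2 + i^3 * 7 + i^4 + 10 + i^5 * 4
1) 9 * i^2 + i^3 * 7 + i^4 + 10 + i^5 * 4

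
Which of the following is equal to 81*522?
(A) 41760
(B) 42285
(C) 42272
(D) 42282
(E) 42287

81 * 522 = 42282
D) 42282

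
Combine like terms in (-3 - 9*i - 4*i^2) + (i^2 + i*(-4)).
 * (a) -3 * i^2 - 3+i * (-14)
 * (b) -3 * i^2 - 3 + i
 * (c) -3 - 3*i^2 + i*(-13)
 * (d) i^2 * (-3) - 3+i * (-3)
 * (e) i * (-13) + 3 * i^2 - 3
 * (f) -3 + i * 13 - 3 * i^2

Adding the polynomials and combining like terms:
(-3 - 9*i - 4*i^2) + (i^2 + i*(-4))
= -3 - 3*i^2 + i*(-13)
c) -3 - 3*i^2 + i*(-13)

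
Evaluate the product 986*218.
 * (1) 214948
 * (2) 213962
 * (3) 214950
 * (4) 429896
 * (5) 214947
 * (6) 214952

986 * 218 = 214948
1) 214948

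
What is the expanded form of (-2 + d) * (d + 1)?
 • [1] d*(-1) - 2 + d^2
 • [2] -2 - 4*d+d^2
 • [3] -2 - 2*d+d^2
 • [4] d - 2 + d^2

Expanding (-2 + d) * (d + 1):
= d*(-1) - 2 + d^2
1) d*(-1) - 2 + d^2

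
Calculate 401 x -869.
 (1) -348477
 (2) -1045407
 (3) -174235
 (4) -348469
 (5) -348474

401 * -869 = -348469
4) -348469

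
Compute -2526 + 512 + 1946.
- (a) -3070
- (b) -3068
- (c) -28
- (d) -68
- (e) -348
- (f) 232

First: -2526 + 512 = -2014
Then: -2014 + 1946 = -68
d) -68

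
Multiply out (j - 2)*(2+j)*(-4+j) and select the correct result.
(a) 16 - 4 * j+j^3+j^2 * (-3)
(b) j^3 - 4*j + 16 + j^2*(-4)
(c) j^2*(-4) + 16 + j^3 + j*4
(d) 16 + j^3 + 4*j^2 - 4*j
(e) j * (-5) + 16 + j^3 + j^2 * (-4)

Expanding (j - 2)*(2+j)*(-4+j):
= j^3 - 4*j + 16 + j^2*(-4)
b) j^3 - 4*j + 16 + j^2*(-4)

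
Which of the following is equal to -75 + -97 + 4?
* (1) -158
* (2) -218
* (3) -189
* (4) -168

First: -75 + -97 = -172
Then: -172 + 4 = -168
4) -168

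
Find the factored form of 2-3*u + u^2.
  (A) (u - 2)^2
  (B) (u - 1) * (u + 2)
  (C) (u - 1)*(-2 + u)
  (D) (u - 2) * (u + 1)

We need to factor 2-3*u + u^2.
The factored form is (u - 1)*(-2 + u).
C) (u - 1)*(-2 + u)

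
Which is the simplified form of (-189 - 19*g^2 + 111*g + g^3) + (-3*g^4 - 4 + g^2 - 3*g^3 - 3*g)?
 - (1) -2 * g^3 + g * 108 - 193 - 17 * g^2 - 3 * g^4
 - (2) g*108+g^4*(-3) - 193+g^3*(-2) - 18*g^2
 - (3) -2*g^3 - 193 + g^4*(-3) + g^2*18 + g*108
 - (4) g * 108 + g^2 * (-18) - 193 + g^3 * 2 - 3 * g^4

Adding the polynomials and combining like terms:
(-189 - 19*g^2 + 111*g + g^3) + (-3*g^4 - 4 + g^2 - 3*g^3 - 3*g)
= g*108+g^4*(-3) - 193+g^3*(-2) - 18*g^2
2) g*108+g^4*(-3) - 193+g^3*(-2) - 18*g^2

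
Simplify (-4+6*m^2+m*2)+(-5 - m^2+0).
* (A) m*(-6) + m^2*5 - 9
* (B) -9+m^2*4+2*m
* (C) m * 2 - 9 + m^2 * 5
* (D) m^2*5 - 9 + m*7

Adding the polynomials and combining like terms:
(-4 + 6*m^2 + m*2) + (-5 - m^2 + 0)
= m * 2 - 9 + m^2 * 5
C) m * 2 - 9 + m^2 * 5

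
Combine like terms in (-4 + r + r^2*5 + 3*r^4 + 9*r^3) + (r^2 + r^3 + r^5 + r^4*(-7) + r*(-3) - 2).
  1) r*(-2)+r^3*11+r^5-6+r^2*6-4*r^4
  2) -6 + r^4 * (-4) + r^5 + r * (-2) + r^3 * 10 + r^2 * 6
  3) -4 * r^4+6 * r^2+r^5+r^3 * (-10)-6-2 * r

Adding the polynomials and combining like terms:
(-4 + r + r^2*5 + 3*r^4 + 9*r^3) + (r^2 + r^3 + r^5 + r^4*(-7) + r*(-3) - 2)
= -6 + r^4 * (-4) + r^5 + r * (-2) + r^3 * 10 + r^2 * 6
2) -6 + r^4 * (-4) + r^5 + r * (-2) + r^3 * 10 + r^2 * 6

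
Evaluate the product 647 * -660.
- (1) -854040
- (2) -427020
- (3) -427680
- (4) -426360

647 * -660 = -427020
2) -427020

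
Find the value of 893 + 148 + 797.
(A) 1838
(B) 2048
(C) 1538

First: 893 + 148 = 1041
Then: 1041 + 797 = 1838
A) 1838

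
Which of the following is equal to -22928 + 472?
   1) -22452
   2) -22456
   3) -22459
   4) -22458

-22928 + 472 = -22456
2) -22456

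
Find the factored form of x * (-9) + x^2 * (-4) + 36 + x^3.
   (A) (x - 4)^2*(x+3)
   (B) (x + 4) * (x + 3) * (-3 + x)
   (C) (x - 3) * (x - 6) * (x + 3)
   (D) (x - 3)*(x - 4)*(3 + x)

We need to factor x * (-9) + x^2 * (-4) + 36 + x^3.
The factored form is (x - 3)*(x - 4)*(3 + x).
D) (x - 3)*(x - 4)*(3 + x)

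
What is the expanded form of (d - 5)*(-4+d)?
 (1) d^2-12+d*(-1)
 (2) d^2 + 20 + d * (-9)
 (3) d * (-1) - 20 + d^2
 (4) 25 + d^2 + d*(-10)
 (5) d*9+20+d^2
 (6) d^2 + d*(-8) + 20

Expanding (d - 5)*(-4+d):
= d^2 + 20 + d * (-9)
2) d^2 + 20 + d * (-9)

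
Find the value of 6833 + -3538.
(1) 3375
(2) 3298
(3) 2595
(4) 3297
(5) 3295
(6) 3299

6833 + -3538 = 3295
5) 3295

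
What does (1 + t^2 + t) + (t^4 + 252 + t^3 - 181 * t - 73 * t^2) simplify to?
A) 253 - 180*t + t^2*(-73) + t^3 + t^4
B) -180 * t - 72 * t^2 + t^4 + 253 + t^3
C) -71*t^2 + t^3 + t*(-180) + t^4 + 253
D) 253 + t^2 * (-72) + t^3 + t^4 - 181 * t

Adding the polynomials and combining like terms:
(1 + t^2 + t) + (t^4 + 252 + t^3 - 181*t - 73*t^2)
= -180 * t - 72 * t^2 + t^4 + 253 + t^3
B) -180 * t - 72 * t^2 + t^4 + 253 + t^3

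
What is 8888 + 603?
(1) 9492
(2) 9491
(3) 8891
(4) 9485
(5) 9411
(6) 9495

8888 + 603 = 9491
2) 9491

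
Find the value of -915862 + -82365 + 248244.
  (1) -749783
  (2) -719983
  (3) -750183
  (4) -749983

First: -915862 + -82365 = -998227
Then: -998227 + 248244 = -749983
4) -749983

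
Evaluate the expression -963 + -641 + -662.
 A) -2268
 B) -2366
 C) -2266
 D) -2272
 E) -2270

First: -963 + -641 = -1604
Then: -1604 + -662 = -2266
C) -2266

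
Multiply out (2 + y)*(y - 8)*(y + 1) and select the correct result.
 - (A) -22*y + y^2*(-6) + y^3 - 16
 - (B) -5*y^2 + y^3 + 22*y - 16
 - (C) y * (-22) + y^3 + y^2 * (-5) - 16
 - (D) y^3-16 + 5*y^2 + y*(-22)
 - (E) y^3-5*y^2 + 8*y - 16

Expanding (2 + y)*(y - 8)*(y + 1):
= y * (-22) + y^3 + y^2 * (-5) - 16
C) y * (-22) + y^3 + y^2 * (-5) - 16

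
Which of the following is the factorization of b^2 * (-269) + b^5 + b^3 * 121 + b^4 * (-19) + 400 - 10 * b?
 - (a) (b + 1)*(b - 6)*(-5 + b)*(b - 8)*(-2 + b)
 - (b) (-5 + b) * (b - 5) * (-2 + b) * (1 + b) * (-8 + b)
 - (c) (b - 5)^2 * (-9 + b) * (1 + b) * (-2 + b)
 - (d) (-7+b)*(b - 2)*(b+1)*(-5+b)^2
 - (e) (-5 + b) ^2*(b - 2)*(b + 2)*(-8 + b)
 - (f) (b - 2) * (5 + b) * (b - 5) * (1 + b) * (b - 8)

We need to factor b^2 * (-269) + b^5 + b^3 * 121 + b^4 * (-19) + 400 - 10 * b.
The factored form is (-5 + b) * (b - 5) * (-2 + b) * (1 + b) * (-8 + b).
b) (-5 + b) * (b - 5) * (-2 + b) * (1 + b) * (-8 + b)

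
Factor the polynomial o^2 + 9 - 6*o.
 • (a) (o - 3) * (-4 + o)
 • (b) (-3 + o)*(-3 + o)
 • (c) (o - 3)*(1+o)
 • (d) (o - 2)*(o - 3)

We need to factor o^2 + 9 - 6*o.
The factored form is (-3 + o)*(-3 + o).
b) (-3 + o)*(-3 + o)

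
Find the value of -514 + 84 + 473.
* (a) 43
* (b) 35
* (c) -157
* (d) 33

First: -514 + 84 = -430
Then: -430 + 473 = 43
a) 43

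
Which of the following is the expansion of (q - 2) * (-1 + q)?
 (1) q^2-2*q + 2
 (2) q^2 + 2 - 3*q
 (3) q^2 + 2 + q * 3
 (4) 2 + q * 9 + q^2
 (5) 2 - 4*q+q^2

Expanding (q - 2) * (-1 + q):
= q^2 + 2 - 3*q
2) q^2 + 2 - 3*q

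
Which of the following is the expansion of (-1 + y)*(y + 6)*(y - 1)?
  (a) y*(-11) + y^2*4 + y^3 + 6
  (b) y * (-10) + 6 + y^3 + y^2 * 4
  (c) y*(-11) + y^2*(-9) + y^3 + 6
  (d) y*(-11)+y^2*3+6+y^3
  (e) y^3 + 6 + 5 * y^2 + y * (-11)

Expanding (-1 + y)*(y + 6)*(y - 1):
= y*(-11) + y^2*4 + y^3 + 6
a) y*(-11) + y^2*4 + y^3 + 6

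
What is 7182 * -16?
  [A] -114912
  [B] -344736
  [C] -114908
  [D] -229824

7182 * -16 = -114912
A) -114912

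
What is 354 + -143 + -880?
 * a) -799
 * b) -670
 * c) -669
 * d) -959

First: 354 + -143 = 211
Then: 211 + -880 = -669
c) -669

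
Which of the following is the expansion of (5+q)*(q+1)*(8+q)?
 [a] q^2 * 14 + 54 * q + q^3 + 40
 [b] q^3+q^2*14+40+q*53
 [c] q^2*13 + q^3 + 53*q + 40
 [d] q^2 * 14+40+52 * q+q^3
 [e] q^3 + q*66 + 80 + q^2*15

Expanding (5+q)*(q+1)*(8+q):
= q^3+q^2*14+40+q*53
b) q^3+q^2*14+40+q*53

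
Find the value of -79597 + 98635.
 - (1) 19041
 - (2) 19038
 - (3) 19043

-79597 + 98635 = 19038
2) 19038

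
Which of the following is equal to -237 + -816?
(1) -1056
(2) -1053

-237 + -816 = -1053
2) -1053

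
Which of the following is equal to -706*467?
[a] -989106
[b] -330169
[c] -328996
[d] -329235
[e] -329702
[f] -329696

-706 * 467 = -329702
e) -329702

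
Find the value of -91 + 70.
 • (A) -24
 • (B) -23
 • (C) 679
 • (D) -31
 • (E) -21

-91 + 70 = -21
E) -21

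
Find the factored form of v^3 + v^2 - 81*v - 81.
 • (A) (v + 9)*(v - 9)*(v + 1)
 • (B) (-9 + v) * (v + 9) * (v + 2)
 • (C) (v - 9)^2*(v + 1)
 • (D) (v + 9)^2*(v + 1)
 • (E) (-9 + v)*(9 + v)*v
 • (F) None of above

We need to factor v^3 + v^2 - 81*v - 81.
The factored form is (v + 9)*(v - 9)*(v + 1).
A) (v + 9)*(v - 9)*(v + 1)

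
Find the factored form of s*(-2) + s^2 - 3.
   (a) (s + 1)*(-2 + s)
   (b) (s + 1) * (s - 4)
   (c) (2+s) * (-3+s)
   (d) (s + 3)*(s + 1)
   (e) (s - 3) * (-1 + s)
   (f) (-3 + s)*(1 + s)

We need to factor s*(-2) + s^2 - 3.
The factored form is (-3 + s)*(1 + s).
f) (-3 + s)*(1 + s)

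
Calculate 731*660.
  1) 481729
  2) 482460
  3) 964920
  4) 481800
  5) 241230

731 * 660 = 482460
2) 482460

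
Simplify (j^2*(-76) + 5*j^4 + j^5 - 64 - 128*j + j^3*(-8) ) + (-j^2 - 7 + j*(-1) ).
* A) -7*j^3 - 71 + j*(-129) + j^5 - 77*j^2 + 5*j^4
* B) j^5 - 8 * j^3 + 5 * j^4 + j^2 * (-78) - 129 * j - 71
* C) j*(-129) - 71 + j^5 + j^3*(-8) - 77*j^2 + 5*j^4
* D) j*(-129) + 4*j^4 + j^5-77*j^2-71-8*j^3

Adding the polynomials and combining like terms:
(j^2*(-76) + 5*j^4 + j^5 - 64 - 128*j + j^3*(-8)) + (-j^2 - 7 + j*(-1))
= j*(-129) - 71 + j^5 + j^3*(-8) - 77*j^2 + 5*j^4
C) j*(-129) - 71 + j^5 + j^3*(-8) - 77*j^2 + 5*j^4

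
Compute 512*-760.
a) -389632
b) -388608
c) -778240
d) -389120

512 * -760 = -389120
d) -389120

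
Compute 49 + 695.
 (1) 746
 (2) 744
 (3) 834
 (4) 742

49 + 695 = 744
2) 744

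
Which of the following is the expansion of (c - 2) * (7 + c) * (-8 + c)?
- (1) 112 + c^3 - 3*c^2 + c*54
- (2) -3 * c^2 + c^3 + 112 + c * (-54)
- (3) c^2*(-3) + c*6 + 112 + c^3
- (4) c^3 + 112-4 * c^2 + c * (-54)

Expanding (c - 2) * (7 + c) * (-8 + c):
= -3 * c^2 + c^3 + 112 + c * (-54)
2) -3 * c^2 + c^3 + 112 + c * (-54)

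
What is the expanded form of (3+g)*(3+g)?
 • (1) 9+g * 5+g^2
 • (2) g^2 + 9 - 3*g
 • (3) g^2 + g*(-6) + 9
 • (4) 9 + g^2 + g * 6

Expanding (3+g)*(3+g):
= 9 + g^2 + g * 6
4) 9 + g^2 + g * 6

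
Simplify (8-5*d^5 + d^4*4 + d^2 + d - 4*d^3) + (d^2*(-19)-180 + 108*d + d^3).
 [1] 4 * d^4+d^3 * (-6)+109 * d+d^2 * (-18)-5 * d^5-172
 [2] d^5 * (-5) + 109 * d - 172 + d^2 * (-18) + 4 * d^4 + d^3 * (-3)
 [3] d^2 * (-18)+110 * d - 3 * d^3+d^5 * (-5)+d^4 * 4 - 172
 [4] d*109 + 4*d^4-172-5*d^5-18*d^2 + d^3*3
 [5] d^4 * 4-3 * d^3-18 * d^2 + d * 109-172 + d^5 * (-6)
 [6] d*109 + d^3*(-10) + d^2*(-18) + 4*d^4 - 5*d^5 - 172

Adding the polynomials and combining like terms:
(8 - 5*d^5 + d^4*4 + d^2 + d - 4*d^3) + (d^2*(-19) - 180 + 108*d + d^3)
= d^5 * (-5) + 109 * d - 172 + d^2 * (-18) + 4 * d^4 + d^3 * (-3)
2) d^5 * (-5) + 109 * d - 172 + d^2 * (-18) + 4 * d^4 + d^3 * (-3)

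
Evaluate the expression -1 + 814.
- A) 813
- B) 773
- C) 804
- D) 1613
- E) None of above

-1 + 814 = 813
A) 813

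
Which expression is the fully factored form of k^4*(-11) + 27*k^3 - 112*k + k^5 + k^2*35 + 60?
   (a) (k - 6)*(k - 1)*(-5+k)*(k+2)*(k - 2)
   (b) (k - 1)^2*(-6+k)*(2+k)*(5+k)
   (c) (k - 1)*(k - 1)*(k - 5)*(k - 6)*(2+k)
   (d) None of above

We need to factor k^4*(-11) + 27*k^3 - 112*k + k^5 + k^2*35 + 60.
The factored form is (k - 1)*(k - 1)*(k - 5)*(k - 6)*(2+k).
c) (k - 1)*(k - 1)*(k - 5)*(k - 6)*(2+k)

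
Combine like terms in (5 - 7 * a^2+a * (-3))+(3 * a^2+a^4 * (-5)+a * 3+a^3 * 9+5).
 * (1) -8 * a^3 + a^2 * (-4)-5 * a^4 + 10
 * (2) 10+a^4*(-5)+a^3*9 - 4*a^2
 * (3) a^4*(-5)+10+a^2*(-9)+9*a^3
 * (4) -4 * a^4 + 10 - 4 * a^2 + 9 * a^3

Adding the polynomials and combining like terms:
(5 - 7*a^2 + a*(-3)) + (3*a^2 + a^4*(-5) + a*3 + a^3*9 + 5)
= 10+a^4*(-5)+a^3*9 - 4*a^2
2) 10+a^4*(-5)+a^3*9 - 4*a^2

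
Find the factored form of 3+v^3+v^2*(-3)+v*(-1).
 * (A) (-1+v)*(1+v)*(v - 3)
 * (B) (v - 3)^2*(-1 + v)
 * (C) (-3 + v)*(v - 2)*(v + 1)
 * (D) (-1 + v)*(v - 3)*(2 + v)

We need to factor 3+v^3+v^2*(-3)+v*(-1).
The factored form is (-1+v)*(1+v)*(v - 3).
A) (-1+v)*(1+v)*(v - 3)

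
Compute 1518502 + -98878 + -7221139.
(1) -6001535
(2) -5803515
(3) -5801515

First: 1518502 + -98878 = 1419624
Then: 1419624 + -7221139 = -5801515
3) -5801515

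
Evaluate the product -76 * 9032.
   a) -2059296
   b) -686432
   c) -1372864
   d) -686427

-76 * 9032 = -686432
b) -686432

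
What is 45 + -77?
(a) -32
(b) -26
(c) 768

45 + -77 = -32
a) -32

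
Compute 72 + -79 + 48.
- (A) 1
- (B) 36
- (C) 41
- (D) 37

First: 72 + -79 = -7
Then: -7 + 48 = 41
C) 41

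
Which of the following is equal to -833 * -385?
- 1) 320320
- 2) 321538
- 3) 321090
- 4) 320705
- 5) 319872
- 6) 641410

-833 * -385 = 320705
4) 320705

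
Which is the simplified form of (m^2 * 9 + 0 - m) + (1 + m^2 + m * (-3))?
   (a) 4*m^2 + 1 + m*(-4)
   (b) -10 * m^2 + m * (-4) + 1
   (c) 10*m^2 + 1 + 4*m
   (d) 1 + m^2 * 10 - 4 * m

Adding the polynomials and combining like terms:
(m^2*9 + 0 - m) + (1 + m^2 + m*(-3))
= 1 + m^2 * 10 - 4 * m
d) 1 + m^2 * 10 - 4 * m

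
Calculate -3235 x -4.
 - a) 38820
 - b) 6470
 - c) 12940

-3235 * -4 = 12940
c) 12940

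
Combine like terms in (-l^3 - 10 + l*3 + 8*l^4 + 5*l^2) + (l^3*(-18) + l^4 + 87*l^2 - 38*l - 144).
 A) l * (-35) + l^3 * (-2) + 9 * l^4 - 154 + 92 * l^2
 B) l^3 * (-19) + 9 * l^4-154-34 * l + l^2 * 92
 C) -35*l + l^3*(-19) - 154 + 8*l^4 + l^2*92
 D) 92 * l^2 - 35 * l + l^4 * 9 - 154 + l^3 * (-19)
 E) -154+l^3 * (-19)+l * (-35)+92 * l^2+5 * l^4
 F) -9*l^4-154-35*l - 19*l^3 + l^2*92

Adding the polynomials and combining like terms:
(-l^3 - 10 + l*3 + 8*l^4 + 5*l^2) + (l^3*(-18) + l^4 + 87*l^2 - 38*l - 144)
= 92 * l^2 - 35 * l + l^4 * 9 - 154 + l^3 * (-19)
D) 92 * l^2 - 35 * l + l^4 * 9 - 154 + l^3 * (-19)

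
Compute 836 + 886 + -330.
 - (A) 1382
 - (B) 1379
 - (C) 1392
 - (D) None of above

First: 836 + 886 = 1722
Then: 1722 + -330 = 1392
C) 1392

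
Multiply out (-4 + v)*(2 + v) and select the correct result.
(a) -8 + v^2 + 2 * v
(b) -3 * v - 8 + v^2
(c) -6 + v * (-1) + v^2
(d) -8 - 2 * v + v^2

Expanding (-4 + v)*(2 + v):
= -8 - 2 * v + v^2
d) -8 - 2 * v + v^2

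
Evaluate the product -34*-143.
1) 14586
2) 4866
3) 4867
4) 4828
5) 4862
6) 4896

-34 * -143 = 4862
5) 4862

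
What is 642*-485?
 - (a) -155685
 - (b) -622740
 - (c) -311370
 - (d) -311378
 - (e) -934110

642 * -485 = -311370
c) -311370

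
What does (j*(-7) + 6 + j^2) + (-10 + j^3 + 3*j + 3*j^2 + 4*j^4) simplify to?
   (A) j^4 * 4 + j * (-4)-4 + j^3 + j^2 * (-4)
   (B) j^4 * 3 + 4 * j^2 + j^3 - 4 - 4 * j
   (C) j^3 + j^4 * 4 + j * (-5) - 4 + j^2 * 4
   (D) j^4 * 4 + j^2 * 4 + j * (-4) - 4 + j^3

Adding the polynomials and combining like terms:
(j*(-7) + 6 + j^2) + (-10 + j^3 + 3*j + 3*j^2 + 4*j^4)
= j^4 * 4 + j^2 * 4 + j * (-4) - 4 + j^3
D) j^4 * 4 + j^2 * 4 + j * (-4) - 4 + j^3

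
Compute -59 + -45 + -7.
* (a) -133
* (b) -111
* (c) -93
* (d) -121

First: -59 + -45 = -104
Then: -104 + -7 = -111
b) -111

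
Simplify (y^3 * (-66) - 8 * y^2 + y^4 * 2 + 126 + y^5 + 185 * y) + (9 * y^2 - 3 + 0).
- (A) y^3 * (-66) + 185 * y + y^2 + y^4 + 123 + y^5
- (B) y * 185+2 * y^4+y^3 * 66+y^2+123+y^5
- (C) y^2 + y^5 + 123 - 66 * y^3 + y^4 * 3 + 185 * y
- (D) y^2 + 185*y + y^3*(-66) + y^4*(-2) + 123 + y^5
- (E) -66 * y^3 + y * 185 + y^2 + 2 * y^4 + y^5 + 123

Adding the polynomials and combining like terms:
(y^3*(-66) - 8*y^2 + y^4*2 + 126 + y^5 + 185*y) + (9*y^2 - 3 + 0)
= -66 * y^3 + y * 185 + y^2 + 2 * y^4 + y^5 + 123
E) -66 * y^3 + y * 185 + y^2 + 2 * y^4 + y^5 + 123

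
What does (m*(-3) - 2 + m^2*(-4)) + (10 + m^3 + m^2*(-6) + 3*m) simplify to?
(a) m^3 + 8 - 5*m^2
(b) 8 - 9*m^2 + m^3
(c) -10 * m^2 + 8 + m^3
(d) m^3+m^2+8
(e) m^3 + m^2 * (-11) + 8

Adding the polynomials and combining like terms:
(m*(-3) - 2 + m^2*(-4)) + (10 + m^3 + m^2*(-6) + 3*m)
= -10 * m^2 + 8 + m^3
c) -10 * m^2 + 8 + m^3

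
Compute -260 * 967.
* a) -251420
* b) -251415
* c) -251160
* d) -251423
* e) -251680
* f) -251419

-260 * 967 = -251420
a) -251420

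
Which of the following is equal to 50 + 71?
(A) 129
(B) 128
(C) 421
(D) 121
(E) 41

50 + 71 = 121
D) 121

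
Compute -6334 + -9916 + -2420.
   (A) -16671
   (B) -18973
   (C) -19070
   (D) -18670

First: -6334 + -9916 = -16250
Then: -16250 + -2420 = -18670
D) -18670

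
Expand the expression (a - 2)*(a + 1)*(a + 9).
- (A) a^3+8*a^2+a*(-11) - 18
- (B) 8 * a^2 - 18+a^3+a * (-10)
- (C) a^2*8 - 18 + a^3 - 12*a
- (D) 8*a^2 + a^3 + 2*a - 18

Expanding (a - 2)*(a + 1)*(a + 9):
= a^3+8*a^2+a*(-11) - 18
A) a^3+8*a^2+a*(-11) - 18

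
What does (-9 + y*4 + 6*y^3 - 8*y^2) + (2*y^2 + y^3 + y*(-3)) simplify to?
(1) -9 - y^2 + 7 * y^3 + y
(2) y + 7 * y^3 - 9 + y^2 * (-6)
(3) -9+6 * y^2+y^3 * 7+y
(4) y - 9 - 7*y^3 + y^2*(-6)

Adding the polynomials and combining like terms:
(-9 + y*4 + 6*y^3 - 8*y^2) + (2*y^2 + y^3 + y*(-3))
= y + 7 * y^3 - 9 + y^2 * (-6)
2) y + 7 * y^3 - 9 + y^2 * (-6)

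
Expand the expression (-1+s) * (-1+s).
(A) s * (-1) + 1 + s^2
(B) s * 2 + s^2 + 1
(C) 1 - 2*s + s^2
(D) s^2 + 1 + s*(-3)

Expanding (-1+s) * (-1+s):
= 1 - 2*s + s^2
C) 1 - 2*s + s^2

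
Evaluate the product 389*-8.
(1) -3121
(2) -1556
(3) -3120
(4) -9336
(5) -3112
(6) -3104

389 * -8 = -3112
5) -3112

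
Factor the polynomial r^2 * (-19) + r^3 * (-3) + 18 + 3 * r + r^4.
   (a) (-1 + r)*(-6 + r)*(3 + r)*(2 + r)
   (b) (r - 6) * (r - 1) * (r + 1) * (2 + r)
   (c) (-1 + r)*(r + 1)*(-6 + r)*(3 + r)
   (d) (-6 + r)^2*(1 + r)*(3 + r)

We need to factor r^2 * (-19) + r^3 * (-3) + 18 + 3 * r + r^4.
The factored form is (-1 + r)*(r + 1)*(-6 + r)*(3 + r).
c) (-1 + r)*(r + 1)*(-6 + r)*(3 + r)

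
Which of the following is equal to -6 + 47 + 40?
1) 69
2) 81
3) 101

First: -6 + 47 = 41
Then: 41 + 40 = 81
2) 81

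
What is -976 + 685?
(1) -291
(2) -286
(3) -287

-976 + 685 = -291
1) -291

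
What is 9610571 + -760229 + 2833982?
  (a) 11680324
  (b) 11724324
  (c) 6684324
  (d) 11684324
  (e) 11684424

First: 9610571 + -760229 = 8850342
Then: 8850342 + 2833982 = 11684324
d) 11684324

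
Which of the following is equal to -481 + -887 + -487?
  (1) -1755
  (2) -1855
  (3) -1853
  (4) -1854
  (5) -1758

First: -481 + -887 = -1368
Then: -1368 + -487 = -1855
2) -1855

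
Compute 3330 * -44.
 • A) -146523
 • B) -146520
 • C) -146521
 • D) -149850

3330 * -44 = -146520
B) -146520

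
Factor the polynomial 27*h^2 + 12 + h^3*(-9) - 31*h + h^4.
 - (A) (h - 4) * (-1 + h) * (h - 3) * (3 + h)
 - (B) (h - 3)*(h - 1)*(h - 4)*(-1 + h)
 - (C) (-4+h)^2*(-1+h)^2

We need to factor 27*h^2 + 12 + h^3*(-9) - 31*h + h^4.
The factored form is (h - 3)*(h - 1)*(h - 4)*(-1 + h).
B) (h - 3)*(h - 1)*(h - 4)*(-1 + h)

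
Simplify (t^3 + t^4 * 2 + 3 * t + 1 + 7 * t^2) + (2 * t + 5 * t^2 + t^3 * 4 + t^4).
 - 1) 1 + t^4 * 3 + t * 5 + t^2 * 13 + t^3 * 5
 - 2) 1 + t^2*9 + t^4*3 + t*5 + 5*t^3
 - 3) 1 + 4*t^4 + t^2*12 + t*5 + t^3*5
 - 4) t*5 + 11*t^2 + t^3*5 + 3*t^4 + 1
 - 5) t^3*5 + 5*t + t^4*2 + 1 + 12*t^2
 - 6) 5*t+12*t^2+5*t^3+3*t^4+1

Adding the polynomials and combining like terms:
(t^3 + t^4*2 + 3*t + 1 + 7*t^2) + (2*t + 5*t^2 + t^3*4 + t^4)
= 5*t+12*t^2+5*t^3+3*t^4+1
6) 5*t+12*t^2+5*t^3+3*t^4+1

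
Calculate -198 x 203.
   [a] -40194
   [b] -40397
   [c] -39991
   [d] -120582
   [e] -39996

-198 * 203 = -40194
a) -40194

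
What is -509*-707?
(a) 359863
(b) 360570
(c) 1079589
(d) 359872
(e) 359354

-509 * -707 = 359863
a) 359863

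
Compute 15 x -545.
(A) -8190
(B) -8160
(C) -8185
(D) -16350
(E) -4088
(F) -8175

15 * -545 = -8175
F) -8175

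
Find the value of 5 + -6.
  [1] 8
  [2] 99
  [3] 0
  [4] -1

5 + -6 = -1
4) -1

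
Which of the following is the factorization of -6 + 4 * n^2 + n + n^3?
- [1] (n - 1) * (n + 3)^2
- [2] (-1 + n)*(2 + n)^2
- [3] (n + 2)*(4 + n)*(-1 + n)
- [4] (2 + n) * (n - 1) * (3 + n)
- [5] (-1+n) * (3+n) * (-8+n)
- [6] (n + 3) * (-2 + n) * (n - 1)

We need to factor -6 + 4 * n^2 + n + n^3.
The factored form is (2 + n) * (n - 1) * (3 + n).
4) (2 + n) * (n - 1) * (3 + n)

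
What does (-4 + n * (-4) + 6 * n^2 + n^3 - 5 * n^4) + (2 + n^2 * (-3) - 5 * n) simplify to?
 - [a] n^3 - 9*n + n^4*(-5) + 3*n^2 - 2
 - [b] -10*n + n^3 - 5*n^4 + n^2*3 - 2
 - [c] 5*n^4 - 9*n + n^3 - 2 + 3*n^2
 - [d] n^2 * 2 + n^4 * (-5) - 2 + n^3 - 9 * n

Adding the polynomials and combining like terms:
(-4 + n*(-4) + 6*n^2 + n^3 - 5*n^4) + (2 + n^2*(-3) - 5*n)
= n^3 - 9*n + n^4*(-5) + 3*n^2 - 2
a) n^3 - 9*n + n^4*(-5) + 3*n^2 - 2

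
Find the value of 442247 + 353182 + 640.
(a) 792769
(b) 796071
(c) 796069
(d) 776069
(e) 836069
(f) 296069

First: 442247 + 353182 = 795429
Then: 795429 + 640 = 796069
c) 796069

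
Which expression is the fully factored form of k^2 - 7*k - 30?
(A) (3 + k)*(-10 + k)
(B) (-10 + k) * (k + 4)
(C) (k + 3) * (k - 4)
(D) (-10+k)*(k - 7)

We need to factor k^2 - 7*k - 30.
The factored form is (3 + k)*(-10 + k).
A) (3 + k)*(-10 + k)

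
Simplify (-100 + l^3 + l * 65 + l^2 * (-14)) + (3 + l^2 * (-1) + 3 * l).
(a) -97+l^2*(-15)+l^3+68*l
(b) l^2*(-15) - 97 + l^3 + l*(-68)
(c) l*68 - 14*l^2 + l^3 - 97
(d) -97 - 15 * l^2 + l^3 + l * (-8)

Adding the polynomials and combining like terms:
(-100 + l^3 + l*65 + l^2*(-14)) + (3 + l^2*(-1) + 3*l)
= -97+l^2*(-15)+l^3+68*l
a) -97+l^2*(-15)+l^3+68*l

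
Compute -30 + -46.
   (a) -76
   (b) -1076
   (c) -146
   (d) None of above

-30 + -46 = -76
a) -76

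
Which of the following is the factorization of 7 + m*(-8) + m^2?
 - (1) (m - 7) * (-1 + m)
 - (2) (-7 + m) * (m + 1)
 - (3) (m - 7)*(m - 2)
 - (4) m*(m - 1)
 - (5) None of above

We need to factor 7 + m*(-8) + m^2.
The factored form is (m - 7) * (-1 + m).
1) (m - 7) * (-1 + m)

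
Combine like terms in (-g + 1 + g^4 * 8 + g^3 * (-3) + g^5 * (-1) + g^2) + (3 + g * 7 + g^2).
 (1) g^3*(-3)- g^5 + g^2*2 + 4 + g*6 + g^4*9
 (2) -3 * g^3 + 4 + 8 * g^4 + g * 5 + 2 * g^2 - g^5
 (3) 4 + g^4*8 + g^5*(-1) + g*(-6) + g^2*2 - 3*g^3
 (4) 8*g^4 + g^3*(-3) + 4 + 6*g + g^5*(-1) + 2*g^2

Adding the polynomials and combining like terms:
(-g + 1 + g^4*8 + g^3*(-3) + g^5*(-1) + g^2) + (3 + g*7 + g^2)
= 8*g^4 + g^3*(-3) + 4 + 6*g + g^5*(-1) + 2*g^2
4) 8*g^4 + g^3*(-3) + 4 + 6*g + g^5*(-1) + 2*g^2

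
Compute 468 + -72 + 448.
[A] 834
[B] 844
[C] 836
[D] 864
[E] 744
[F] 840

First: 468 + -72 = 396
Then: 396 + 448 = 844
B) 844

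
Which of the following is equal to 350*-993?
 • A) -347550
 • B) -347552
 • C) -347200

350 * -993 = -347550
A) -347550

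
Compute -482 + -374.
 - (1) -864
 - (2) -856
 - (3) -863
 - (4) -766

-482 + -374 = -856
2) -856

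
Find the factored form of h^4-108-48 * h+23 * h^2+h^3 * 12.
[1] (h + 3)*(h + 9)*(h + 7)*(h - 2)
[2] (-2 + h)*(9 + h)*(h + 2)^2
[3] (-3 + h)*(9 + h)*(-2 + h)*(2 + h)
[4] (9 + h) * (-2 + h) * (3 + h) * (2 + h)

We need to factor h^4-108-48 * h+23 * h^2+h^3 * 12.
The factored form is (9 + h) * (-2 + h) * (3 + h) * (2 + h).
4) (9 + h) * (-2 + h) * (3 + h) * (2 + h)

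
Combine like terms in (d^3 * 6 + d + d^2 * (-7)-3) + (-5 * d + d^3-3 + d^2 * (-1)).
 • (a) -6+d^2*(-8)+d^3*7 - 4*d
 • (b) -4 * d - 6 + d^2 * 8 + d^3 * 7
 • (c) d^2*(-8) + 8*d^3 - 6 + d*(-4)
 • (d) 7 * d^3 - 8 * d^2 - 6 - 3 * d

Adding the polynomials and combining like terms:
(d^3*6 + d + d^2*(-7) - 3) + (-5*d + d^3 - 3 + d^2*(-1))
= -6+d^2*(-8)+d^3*7 - 4*d
a) -6+d^2*(-8)+d^3*7 - 4*d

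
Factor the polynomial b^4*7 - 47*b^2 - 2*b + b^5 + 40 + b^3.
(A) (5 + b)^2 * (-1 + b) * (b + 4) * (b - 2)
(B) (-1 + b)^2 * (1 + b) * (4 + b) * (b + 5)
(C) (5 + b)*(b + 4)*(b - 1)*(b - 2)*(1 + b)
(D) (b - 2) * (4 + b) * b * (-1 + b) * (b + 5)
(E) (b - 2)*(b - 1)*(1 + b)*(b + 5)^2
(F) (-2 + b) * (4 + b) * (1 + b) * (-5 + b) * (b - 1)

We need to factor b^4*7 - 47*b^2 - 2*b + b^5 + 40 + b^3.
The factored form is (5 + b)*(b + 4)*(b - 1)*(b - 2)*(1 + b).
C) (5 + b)*(b + 4)*(b - 1)*(b - 2)*(1 + b)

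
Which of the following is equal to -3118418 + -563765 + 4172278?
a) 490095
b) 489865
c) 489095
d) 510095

First: -3118418 + -563765 = -3682183
Then: -3682183 + 4172278 = 490095
a) 490095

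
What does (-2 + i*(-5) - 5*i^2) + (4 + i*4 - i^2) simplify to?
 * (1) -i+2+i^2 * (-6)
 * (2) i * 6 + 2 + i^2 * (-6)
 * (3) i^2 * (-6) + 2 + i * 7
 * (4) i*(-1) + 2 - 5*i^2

Adding the polynomials and combining like terms:
(-2 + i*(-5) - 5*i^2) + (4 + i*4 - i^2)
= -i+2+i^2 * (-6)
1) -i+2+i^2 * (-6)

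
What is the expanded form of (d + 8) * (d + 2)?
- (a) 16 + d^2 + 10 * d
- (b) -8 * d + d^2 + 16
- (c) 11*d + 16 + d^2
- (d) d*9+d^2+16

Expanding (d + 8) * (d + 2):
= 16 + d^2 + 10 * d
a) 16 + d^2 + 10 * d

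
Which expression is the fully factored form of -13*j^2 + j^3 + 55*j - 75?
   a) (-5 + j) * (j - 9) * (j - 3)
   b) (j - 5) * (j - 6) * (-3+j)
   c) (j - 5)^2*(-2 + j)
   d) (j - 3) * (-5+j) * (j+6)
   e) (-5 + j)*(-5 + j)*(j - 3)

We need to factor -13*j^2 + j^3 + 55*j - 75.
The factored form is (-5 + j)*(-5 + j)*(j - 3).
e) (-5 + j)*(-5 + j)*(j - 3)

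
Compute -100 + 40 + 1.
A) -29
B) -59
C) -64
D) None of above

First: -100 + 40 = -60
Then: -60 + 1 = -59
B) -59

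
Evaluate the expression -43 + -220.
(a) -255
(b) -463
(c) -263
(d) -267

-43 + -220 = -263
c) -263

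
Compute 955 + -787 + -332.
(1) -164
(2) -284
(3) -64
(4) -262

First: 955 + -787 = 168
Then: 168 + -332 = -164
1) -164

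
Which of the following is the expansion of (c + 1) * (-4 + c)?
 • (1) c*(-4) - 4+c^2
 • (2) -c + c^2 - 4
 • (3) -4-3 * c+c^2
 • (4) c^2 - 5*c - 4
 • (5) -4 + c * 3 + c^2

Expanding (c + 1) * (-4 + c):
= -4-3 * c+c^2
3) -4-3 * c+c^2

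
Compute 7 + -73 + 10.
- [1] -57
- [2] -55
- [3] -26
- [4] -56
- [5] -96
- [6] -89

First: 7 + -73 = -66
Then: -66 + 10 = -56
4) -56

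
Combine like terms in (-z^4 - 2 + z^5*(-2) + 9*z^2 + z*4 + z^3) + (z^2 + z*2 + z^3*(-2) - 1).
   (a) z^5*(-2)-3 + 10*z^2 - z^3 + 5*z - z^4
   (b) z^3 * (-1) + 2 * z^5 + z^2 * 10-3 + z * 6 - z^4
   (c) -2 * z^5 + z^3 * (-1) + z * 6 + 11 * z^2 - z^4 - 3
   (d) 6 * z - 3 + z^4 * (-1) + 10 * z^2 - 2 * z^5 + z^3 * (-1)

Adding the polynomials and combining like terms:
(-z^4 - 2 + z^5*(-2) + 9*z^2 + z*4 + z^3) + (z^2 + z*2 + z^3*(-2) - 1)
= 6 * z - 3 + z^4 * (-1) + 10 * z^2 - 2 * z^5 + z^3 * (-1)
d) 6 * z - 3 + z^4 * (-1) + 10 * z^2 - 2 * z^5 + z^3 * (-1)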